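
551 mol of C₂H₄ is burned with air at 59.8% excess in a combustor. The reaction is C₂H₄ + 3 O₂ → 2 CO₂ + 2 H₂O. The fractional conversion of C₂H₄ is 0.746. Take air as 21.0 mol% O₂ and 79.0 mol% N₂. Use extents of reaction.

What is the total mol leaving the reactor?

Stoichiometric O₂ = 3 × 551 = 1653 mol; O₂ fed = 1653 × 1.598 = 2641 mol.
N₂ fed = 2641 × 79/21 = 9937 mol.
Fuel reacted = 0.746 × 551 → ξ = 411 mol.
Outlet (n = n₀ + ν ξ):
  C₂H₄: 551 − 1(411) = 140
  O₂: 2641 − 3(411) = 1408
  N₂: 9937 (inert)
  CO₂: 0 + 2(411) = 822.1
  H₂O: 0 + 2(411) = 822.1
Total out = 140 + 1408 + 9937 + 822.1 + 822.1 = 13130 mol.

13100 mol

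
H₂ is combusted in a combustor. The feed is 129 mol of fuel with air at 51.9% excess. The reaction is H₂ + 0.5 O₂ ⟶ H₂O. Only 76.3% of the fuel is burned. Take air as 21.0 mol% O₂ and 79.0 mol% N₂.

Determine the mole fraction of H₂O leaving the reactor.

0.18

Stoichiometric O₂ = 0.5 × 129 = 64.5 mol; O₂ fed = 64.5 × 1.519 = 97.98 mol.
N₂ fed = 97.98 × 79/21 = 368.6 mol.
Fuel reacted = 0.763 × 129 → ξ = 98.43 mol.
Outlet (n = n₀ + ν ξ):
  H₂: 129 − 1(98.43) = 30.57
  O₂: 97.98 − 0.5(98.43) = 48.76
  N₂: 368.6 (inert)
  H₂O: 0 + 1(98.43) = 98.43
Total out = 546.3 mol; y_H₂O = 98.43 / 546.3 = 0.1802.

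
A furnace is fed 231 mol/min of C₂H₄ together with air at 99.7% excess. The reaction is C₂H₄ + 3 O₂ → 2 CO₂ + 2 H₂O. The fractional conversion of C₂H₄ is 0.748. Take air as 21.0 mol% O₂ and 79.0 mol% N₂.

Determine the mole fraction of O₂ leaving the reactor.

Stoichiometric O₂ = 3 × 231 = 693 mol/min; O₂ fed = 693 × 1.997 = 1384 mol/min.
N₂ fed = 1384 × 79/21 = 5206 mol/min.
Fuel reacted = 0.748 × 231 → ξ = 172.8 mol/min.
Outlet (n = n₀ + ν ξ):
  C₂H₄: 231 − 1(172.8) = 58.21
  O₂: 1384 − 3(172.8) = 865.6
  N₂: 5206 (inert)
  CO₂: 0 + 2(172.8) = 345.6
  H₂O: 0 + 2(172.8) = 345.6
Total out = 6821 mol/min; y_O₂ = 865.6 / 6821 = 0.1269.

0.127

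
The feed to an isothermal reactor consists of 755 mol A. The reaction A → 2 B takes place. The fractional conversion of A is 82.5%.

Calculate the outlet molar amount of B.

A reacted = 0.825 × 755 = 622.9 mol; ν_A = −1, so ξ = 622.9/1 = 622.9 mol.
Outlet amounts (n = n₀ + ν ξ):
  A: 755 − 1(622.9) = 132.1
  B: 0 + 2(622.9) = 1246

1250 mol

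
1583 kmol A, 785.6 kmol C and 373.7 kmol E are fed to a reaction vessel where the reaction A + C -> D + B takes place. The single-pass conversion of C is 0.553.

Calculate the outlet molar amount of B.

C reacted = 0.553 × 785.6 = 434.4 kmol; ν_C = −1, so ξ = 434.4/1 = 434.4 kmol.
Outlet amounts (n = n₀ + ν ξ):
  A: 1583 − 1(434.4) = 1149
  C: 785.6 − 1(434.4) = 351.2
  D: 0 + 1(434.4) = 434.4
  B: 0 + 1(434.4) = 434.4
  E: 373.7 (inert)

434 kmol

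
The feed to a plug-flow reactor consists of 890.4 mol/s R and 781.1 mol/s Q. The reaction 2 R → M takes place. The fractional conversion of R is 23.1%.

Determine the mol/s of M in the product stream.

103 mol/s

R reacted = 0.231 × 890.4 = 205.7 mol/s; ν_R = −2, so ξ = 205.7/2 = 102.8 mol/s.
Outlet amounts (n = n₀ + ν ξ):
  R: 890.4 − 2(102.8) = 684.7
  M: 0 + 1(102.8) = 102.8
  Q: 781.1 (inert)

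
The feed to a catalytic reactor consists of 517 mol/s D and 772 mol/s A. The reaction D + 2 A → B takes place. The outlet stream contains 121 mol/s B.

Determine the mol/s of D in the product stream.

396 mol/s

For B: n = n₀ + 1ξ → 121 = 0 + 1ξ, giving ξ = 121 mol/s.
Outlet amounts (n = n₀ + ν ξ):
  D: 517 − 1(121) = 396
  A: 772 − 2(121) = 530
  B: 0 + 1(121) = 121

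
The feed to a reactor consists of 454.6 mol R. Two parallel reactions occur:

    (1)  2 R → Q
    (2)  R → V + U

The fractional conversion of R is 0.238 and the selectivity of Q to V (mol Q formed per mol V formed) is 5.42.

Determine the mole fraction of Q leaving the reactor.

Conversion of R: R consumed = 0.238 × 454.6 = 108.2 mol = 2ξ₁ + 1ξ₂.
Selectivity: 1ξ₁ / (1ξ₂) = 5.42 → ξ₁ = 5.42 ξ₂.
Substitute: (2·5.42 + 1) ξ₂ = 108.2 → ξ₂ = 9.138 mol, ξ₁ = 49.53 mol.
Outlet amounts (n = n₀ + Σ ν·ξ):
  R: 454.6 − 2(49.53) − 1(9.138) = 346.4
  Q: 0 + 1(49.53) = 49.53
  V: 0 + 1(9.138) = 9.138
  U: 0 + 1(9.138) = 9.138
Total out = 414.2 mol; y_Q = 49.53 / 414.2 = 0.1196.

0.12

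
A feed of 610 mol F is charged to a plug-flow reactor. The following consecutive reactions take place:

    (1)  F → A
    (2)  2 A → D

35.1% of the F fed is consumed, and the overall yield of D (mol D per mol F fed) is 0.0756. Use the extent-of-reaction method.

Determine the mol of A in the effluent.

122 mol

Conversion of F: F consumed = 1ξ₁ = 0.351 × 610 → ξ₁ = 214.1 mol.
Yield of D: 1ξ₂ / 610 = 0.0756 → ξ₂ = 46.12 mol.
Outlet amounts (n = n₀ + Σ ν·ξ):
  F: 610 − 1(214.1) = 395.9
  A: 0 + 1(214.1) − 2(46.12) = 121.9
  D: 0 + 1(46.12) = 46.12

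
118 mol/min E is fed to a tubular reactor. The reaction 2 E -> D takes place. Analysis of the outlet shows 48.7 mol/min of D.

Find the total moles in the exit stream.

69.3 mol/min

For D: n = n₀ + 1ξ → 48.7 = 0 + 1ξ, giving ξ = 48.7 mol/min.
Outlet amounts (n = n₀ + ν ξ):
  E: 118 − 2(48.7) = 20.6
  D: 0 + 1(48.7) = 48.7
Total out = 20.6 + 48.7 = 69.3 mol/min.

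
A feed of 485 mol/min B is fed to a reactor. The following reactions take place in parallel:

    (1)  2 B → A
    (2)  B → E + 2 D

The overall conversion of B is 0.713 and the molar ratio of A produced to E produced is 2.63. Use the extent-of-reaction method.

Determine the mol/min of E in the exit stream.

Conversion of B: B consumed = 0.713 × 485 = 345.8 mol/min = 2ξ₁ + 1ξ₂.
Selectivity: 1ξ₁ / (1ξ₂) = 2.63 → ξ₁ = 2.63 ξ₂.
Substitute: (2·2.63 + 1) ξ₂ = 345.8 → ξ₂ = 55.24 mol/min, ξ₁ = 145.3 mol/min.
Outlet amounts (n = n₀ + Σ ν·ξ):
  B: 485 − 2(145.3) − 1(55.24) = 139.2
  A: 0 + 1(145.3) = 145.3
  E: 0 + 1(55.24) = 55.24
  D: 0 + 2(55.24) = 110.5

55.2 mol/min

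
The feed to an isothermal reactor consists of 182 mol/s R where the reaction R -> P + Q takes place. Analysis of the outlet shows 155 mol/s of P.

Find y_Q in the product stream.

0.46

For P: n = n₀ + 1ξ → 155 = 0 + 1ξ, giving ξ = 155 mol/s.
Outlet amounts (n = n₀ + ν ξ):
  R: 182 − 1(155) = 27
  P: 0 + 1(155) = 155
  Q: 0 + 1(155) = 155
Total out = 337 mol/s; y_Q = 155 / 337 = 0.4599.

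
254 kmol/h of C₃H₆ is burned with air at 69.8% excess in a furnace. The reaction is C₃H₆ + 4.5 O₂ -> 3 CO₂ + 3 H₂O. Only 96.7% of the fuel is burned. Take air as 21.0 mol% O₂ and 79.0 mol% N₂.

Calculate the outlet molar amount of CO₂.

Stoichiometric O₂ = 4.5 × 254 = 1143 kmol/h; O₂ fed = 1143 × 1.698 = 1941 kmol/h.
N₂ fed = 1941 × 79/21 = 7301 kmol/h.
Fuel reacted = 0.967 × 254 → ξ = 245.6 kmol/h.
Outlet (n = n₀ + ν ξ):
  C₃H₆: 254 − 1(245.6) = 8.382
  O₂: 1941 − 4.5(245.6) = 835.5
  N₂: 7301 (inert)
  CO₂: 0 + 3(245.6) = 736.9
  H₂O: 0 + 3(245.6) = 736.9

737 kmol/h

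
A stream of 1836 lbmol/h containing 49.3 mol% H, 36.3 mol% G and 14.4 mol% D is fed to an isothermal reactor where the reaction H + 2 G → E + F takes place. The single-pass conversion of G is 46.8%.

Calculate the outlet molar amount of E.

156 lbmol/h

G reacted = 0.468 × 666.5 = 311.9 lbmol/h; ν_G = −2, so ξ = 311.9/2 = 156 lbmol/h.
Outlet amounts (n = n₀ + ν ξ):
  H: 905.1 − 1(156) = 749.2
  G: 666.5 − 2(156) = 354.6
  E: 0 + 1(156) = 156
  F: 0 + 1(156) = 156
  D: 264.4 (inert)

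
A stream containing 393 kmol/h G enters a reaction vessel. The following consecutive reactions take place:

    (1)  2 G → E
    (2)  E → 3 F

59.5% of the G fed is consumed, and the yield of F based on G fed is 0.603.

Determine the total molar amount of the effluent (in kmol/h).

Conversion of G: G consumed = 2ξ₁ = 0.595 × 393 → ξ₁ = 116.9 kmol/h.
Yield of F: 3ξ₂ / 393 = 0.603 → ξ₂ = 78.99 kmol/h.
Outlet amounts (n = n₀ + Σ ν·ξ):
  G: 393 − 2(116.9) = 159.2
  E: 0 + 1(116.9) − 1(78.99) = 37.92
  F: 0 + 3(78.99) = 237
Total out = 159.2 + 37.92 + 237 = 434.1 kmol/h.

434 kmol/h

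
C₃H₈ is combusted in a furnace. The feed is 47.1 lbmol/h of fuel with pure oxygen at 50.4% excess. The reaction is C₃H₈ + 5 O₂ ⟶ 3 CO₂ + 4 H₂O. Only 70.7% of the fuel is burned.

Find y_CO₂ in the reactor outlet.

Stoichiometric O₂ = 5 × 47.1 = 235.5 lbmol/h; O₂ fed = 235.5 × 1.504 = 354.2 lbmol/h.
Fuel reacted = 0.707 × 47.1 → ξ = 33.3 lbmol/h.
Outlet (n = n₀ + ν ξ):
  C₃H₈: 47.1 − 1(33.3) = 13.8
  O₂: 354.2 − 5(33.3) = 187.7
  CO₂: 0 + 3(33.3) = 99.9
  H₂O: 0 + 4(33.3) = 133.2
Total out = 434.6 lbmol/h; y_CO₂ = 99.9 / 434.6 = 0.2299.

0.23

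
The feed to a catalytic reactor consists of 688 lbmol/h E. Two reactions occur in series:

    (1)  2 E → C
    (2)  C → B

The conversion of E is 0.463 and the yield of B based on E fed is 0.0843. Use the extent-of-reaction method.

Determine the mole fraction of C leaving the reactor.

0.192

Conversion of E: E consumed = 2ξ₁ = 0.463 × 688 → ξ₁ = 159.3 lbmol/h.
Yield of B: 1ξ₂ / 688 = 0.0843 → ξ₂ = 58 lbmol/h.
Outlet amounts (n = n₀ + Σ ν·ξ):
  E: 688 − 2(159.3) = 369.5
  C: 0 + 1(159.3) − 1(58) = 101.3
  B: 0 + 1(58) = 58
Total out = 528.7 lbmol/h; y_C = 101.3 / 528.7 = 0.1915.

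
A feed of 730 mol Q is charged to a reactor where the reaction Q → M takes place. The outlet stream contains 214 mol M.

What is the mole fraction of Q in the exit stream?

For M: n = n₀ + 1ξ → 214 = 0 + 1ξ, giving ξ = 214 mol.
Outlet amounts (n = n₀ + ν ξ):
  Q: 730 − 1(214) = 516
  M: 0 + 1(214) = 214
Total out = 730 mol; y_Q = 516 / 730 = 0.7068.

0.707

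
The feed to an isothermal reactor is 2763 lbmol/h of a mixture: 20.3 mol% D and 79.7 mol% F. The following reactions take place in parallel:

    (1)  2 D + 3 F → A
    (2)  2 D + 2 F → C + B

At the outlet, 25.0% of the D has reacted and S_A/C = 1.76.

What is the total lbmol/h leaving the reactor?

2530 lbmol/h

Conversion of D: D consumed = 0.25 × 560.9 = 140.2 lbmol/h = 2ξ₁ + 2ξ₂.
Selectivity: 1ξ₁ / (1ξ₂) = 1.76 → ξ₁ = 1.76 ξ₂.
Substitute: (2·1.76 + 2) ξ₂ = 140.2 → ξ₂ = 25.4 lbmol/h, ξ₁ = 44.71 lbmol/h.
Outlet amounts (n = n₀ + Σ ν·ξ):
  D: 560.9 − 2(44.71) − 2(25.4) = 420.7
  F: 2202 − 3(44.71) − 2(25.4) = 2017
  A: 0 + 1(44.71) = 44.71
  C: 0 + 1(25.4) = 25.4
  B: 0 + 1(25.4) = 25.4
Total out = 420.7 + 2017 + 44.71 + 25.4 + 25.4 = 2533 lbmol/h.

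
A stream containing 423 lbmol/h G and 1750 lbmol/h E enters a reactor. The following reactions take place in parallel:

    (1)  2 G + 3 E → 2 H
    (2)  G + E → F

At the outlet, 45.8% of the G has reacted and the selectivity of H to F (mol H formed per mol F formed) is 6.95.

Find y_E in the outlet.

0.777

Conversion of G: G consumed = 0.458 × 423 = 193.7 lbmol/h = 2ξ₁ + 1ξ₂.
Selectivity: 2ξ₁ / (1ξ₂) = 6.95 → ξ₁ = 3.475 ξ₂.
Substitute: (2·3.475 + 1) ξ₂ = 193.7 → ξ₂ = 24.37 lbmol/h, ξ₁ = 84.68 lbmol/h.
Outlet amounts (n = n₀ + Σ ν·ξ):
  G: 423 − 2(84.68) − 1(24.37) = 229.3
  E: 1750 − 3(84.68) − 1(24.37) = 1472
  H: 0 + 2(84.68) = 169.4
  F: 0 + 1(24.37) = 24.37
Total out = 1895 lbmol/h; y_E = 1472 / 1895 = 0.7767.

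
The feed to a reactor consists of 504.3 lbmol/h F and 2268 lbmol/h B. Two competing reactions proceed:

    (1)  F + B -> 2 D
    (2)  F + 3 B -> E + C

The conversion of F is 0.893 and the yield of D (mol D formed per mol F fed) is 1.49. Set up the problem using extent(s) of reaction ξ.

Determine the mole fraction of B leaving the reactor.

Yield of D: 2ξ₁ / 504.3 = 1.49 → ξ₁ = 375.7 lbmol/h.
Conversion of F: 1ξ₁ + 1ξ₂ = 0.893 × 504.3 = 450.3 → ξ₂ = 74.64 lbmol/h.
Outlet amounts (n = n₀ + Σ ν·ξ):
  F: 504.3 − 1(375.7) − 1(74.64) = 53.96
  B: 2268 − 1(375.7) − 3(74.64) = 1668
  D: 0 + 2(375.7) = 751.4
  E: 0 + 1(74.64) = 74.64
  C: 0 + 1(74.64) = 74.64
Total out = 2623 lbmol/h; y_B = 1668 / 2623 = 0.6361.

0.636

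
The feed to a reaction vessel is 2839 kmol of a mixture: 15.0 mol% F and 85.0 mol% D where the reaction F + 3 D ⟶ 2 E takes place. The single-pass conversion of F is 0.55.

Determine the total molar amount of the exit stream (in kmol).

2370 kmol

F reacted = 0.55 × 425.9 = 234.2 kmol; ν_F = −1, so ξ = 234.2/1 = 234.2 kmol.
Outlet amounts (n = n₀ + ν ξ):
  F: 425.9 − 1(234.2) = 191.6
  D: 2413 − 3(234.2) = 1710
  E: 0 + 2(234.2) = 468.4
Total out = 191.6 + 1710 + 468.4 = 2371 kmol.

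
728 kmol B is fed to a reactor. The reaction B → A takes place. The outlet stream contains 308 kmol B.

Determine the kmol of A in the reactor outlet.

420 kmol

For B: n = n₀ − 1ξ → 308 = 728 − 1ξ, giving ξ = 420 kmol.
Outlet amounts (n = n₀ + ν ξ):
  B: 728 − 1(420) = 308
  A: 0 + 1(420) = 420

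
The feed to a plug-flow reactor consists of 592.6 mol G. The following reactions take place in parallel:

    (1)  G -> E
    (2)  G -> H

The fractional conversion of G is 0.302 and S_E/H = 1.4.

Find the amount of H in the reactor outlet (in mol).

74.6 mol

Conversion of G: G consumed = 0.302 × 592.6 = 179 mol = 1ξ₁ + 1ξ₂.
Selectivity: 1ξ₁ / (1ξ₂) = 1.4 → ξ₁ = 1.4 ξ₂.
Substitute: (1·1.4 + 1) ξ₂ = 179 → ξ₂ = 74.57 mol, ξ₁ = 104.4 mol.
Outlet amounts (n = n₀ + Σ ν·ξ):
  G: 592.6 − 1(104.4) − 1(74.57) = 413.6
  E: 0 + 1(104.4) = 104.4
  H: 0 + 1(74.57) = 74.57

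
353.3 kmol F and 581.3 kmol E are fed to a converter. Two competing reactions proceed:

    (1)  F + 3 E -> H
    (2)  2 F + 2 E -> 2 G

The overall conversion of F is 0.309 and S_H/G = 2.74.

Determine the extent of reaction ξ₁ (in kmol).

ξ₁ = 80 kmol

Conversion of F: F consumed = 0.309 × 353.3 = 109.2 kmol = 1ξ₁ + 2ξ₂.
Selectivity: 1ξ₁ / (2ξ₂) = 2.74 → ξ₁ = 5.48 ξ₂.
Substitute: (1·5.48 + 2) ξ₂ = 109.2 → ξ₂ = 14.59 kmol, ξ₁ = 79.98 kmol.
Outlet amounts (n = n₀ + Σ ν·ξ):
  F: 353.3 − 1(79.98) − 2(14.59) = 244.1
  E: 581.3 − 3(79.98) − 2(14.59) = 312.2
  H: 0 + 1(79.98) = 79.98
  G: 0 + 2(14.59) = 29.19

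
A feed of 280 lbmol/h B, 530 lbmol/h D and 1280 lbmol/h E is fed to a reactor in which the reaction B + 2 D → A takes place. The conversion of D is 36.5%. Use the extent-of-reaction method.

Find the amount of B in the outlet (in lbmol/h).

183 lbmol/h

D reacted = 0.365 × 530 = 193.4 lbmol/h; ν_D = −2, so ξ = 193.4/2 = 96.72 lbmol/h.
Outlet amounts (n = n₀ + ν ξ):
  B: 280 − 1(96.72) = 183.3
  D: 530 − 2(96.72) = 336.6
  A: 0 + 1(96.72) = 96.72
  E: 1280 (inert)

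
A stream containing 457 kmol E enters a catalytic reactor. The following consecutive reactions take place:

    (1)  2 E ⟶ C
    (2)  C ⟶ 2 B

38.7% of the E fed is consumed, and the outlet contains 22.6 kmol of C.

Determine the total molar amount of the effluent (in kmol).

434 kmol

Conversion of E: E consumed = 2ξ₁ = 0.387 × 457 → ξ₁ = 88.43 kmol.
C balance: n_C = 0 + 1ξ₁ − 1ξ₂ = 22.6 → ξ₂ = (1·88.43 − 22.6)/1 = 65.83 kmol.
Outlet amounts (n = n₀ + Σ ν·ξ):
  E: 457 − 2(88.43) = 280.1
  C: 0 + 1(88.43) − 1(65.83) = 22.6
  B: 0 + 2(65.83) = 131.7
Total out = 280.1 + 22.6 + 131.7 = 434.4 kmol.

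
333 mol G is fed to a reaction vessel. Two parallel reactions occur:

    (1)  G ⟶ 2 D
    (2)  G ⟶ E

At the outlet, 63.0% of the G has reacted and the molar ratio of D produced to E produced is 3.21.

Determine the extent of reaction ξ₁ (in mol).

Conversion of G: G consumed = 0.63 × 333 = 209.8 mol = 1ξ₁ + 1ξ₂.
Selectivity: 2ξ₁ / (1ξ₂) = 3.21 → ξ₁ = 1.605 ξ₂.
Substitute: (1·1.605 + 1) ξ₂ = 209.8 → ξ₂ = 80.53 mol, ξ₁ = 129.3 mol.
Outlet amounts (n = n₀ + Σ ν·ξ):
  G: 333 − 1(129.3) − 1(80.53) = 123.2
  D: 0 + 2(129.3) = 258.5
  E: 0 + 1(80.53) = 80.53

ξ₁ = 129 mol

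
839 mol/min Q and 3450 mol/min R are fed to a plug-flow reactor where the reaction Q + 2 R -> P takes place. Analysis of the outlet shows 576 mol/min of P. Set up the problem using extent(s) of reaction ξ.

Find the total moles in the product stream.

For P: n = n₀ + 1ξ → 576 = 0 + 1ξ, giving ξ = 576 mol/min.
Outlet amounts (n = n₀ + ν ξ):
  Q: 839 − 1(576) = 263
  R: 3450 − 2(576) = 2298
  P: 0 + 1(576) = 576
Total out = 263 + 2298 + 576 = 3137 mol/min.

3140 mol/min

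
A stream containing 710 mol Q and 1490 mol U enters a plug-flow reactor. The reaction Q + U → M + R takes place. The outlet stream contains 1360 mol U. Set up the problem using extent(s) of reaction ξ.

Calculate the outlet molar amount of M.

For U: n = n₀ − 1ξ → 1360 = 1490 − 1ξ, giving ξ = 130 mol.
Outlet amounts (n = n₀ + ν ξ):
  Q: 710 − 1(130) = 580
  U: 1490 − 1(130) = 1360
  M: 0 + 1(130) = 130
  R: 0 + 1(130) = 130

130 mol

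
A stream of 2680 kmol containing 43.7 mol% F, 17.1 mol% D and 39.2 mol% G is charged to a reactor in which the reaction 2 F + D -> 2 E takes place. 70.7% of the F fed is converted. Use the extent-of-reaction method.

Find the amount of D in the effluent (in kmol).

F reacted = 0.707 × 1171 = 828 kmol; ν_F = −2, so ξ = 828/2 = 414 kmol.
Outlet amounts (n = n₀ + ν ξ):
  F: 1171 − 2(414) = 343.1
  D: 458.3 − 1(414) = 44.27
  E: 0 + 2(414) = 828
  G: 1051 (inert)

44.3 kmol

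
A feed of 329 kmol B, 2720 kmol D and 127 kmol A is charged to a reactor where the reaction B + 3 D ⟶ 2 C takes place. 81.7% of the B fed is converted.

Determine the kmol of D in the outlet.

1910 kmol

B reacted = 0.817 × 329 = 268.8 kmol; ν_B = −1, so ξ = 268.8/1 = 268.8 kmol.
Outlet amounts (n = n₀ + ν ξ):
  B: 329 − 1(268.8) = 60.21
  D: 2720 − 3(268.8) = 1914
  C: 0 + 2(268.8) = 537.6
  A: 127 (inert)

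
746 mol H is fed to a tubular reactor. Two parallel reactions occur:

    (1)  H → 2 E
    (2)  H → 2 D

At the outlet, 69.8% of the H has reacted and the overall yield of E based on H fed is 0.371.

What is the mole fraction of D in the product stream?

0.604

Yield of E: 2ξ₁ / 746 = 0.371 → ξ₁ = 138.4 mol.
Conversion of H: 1ξ₁ + 1ξ₂ = 0.698 × 746 = 520.7 → ξ₂ = 382.3 mol.
Outlet amounts (n = n₀ + Σ ν·ξ):
  H: 746 − 1(138.4) − 1(382.3) = 225.3
  E: 0 + 2(138.4) = 276.8
  D: 0 + 2(382.3) = 764.6
Total out = 1267 mol; y_D = 764.6 / 1267 = 0.6037.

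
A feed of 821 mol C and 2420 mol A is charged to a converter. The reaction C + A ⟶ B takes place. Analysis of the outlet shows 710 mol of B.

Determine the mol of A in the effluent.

1710 mol

For B: n = n₀ + 1ξ → 710 = 0 + 1ξ, giving ξ = 710 mol.
Outlet amounts (n = n₀ + ν ξ):
  C: 821 − 1(710) = 111
  A: 2420 − 1(710) = 1710
  B: 0 + 1(710) = 710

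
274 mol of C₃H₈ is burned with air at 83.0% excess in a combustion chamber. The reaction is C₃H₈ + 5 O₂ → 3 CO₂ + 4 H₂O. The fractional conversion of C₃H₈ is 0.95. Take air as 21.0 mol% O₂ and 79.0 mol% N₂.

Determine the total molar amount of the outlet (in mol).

Stoichiometric O₂ = 5 × 274 = 1370 mol; O₂ fed = 1370 × 1.830 = 2507 mol.
N₂ fed = 2507 × 79/21 = 9431 mol.
Fuel reacted = 0.95 × 274 → ξ = 260.3 mol.
Outlet (n = n₀ + ν ξ):
  C₃H₈: 274 − 1(260.3) = 13.7
  O₂: 2507 − 5(260.3) = 1206
  N₂: 9431 (inert)
  CO₂: 0 + 3(260.3) = 780.9
  H₂O: 0 + 4(260.3) = 1041
Total out = 13.7 + 1206 + 9431 + 780.9 + 1041 = 12470 mol.

12500 mol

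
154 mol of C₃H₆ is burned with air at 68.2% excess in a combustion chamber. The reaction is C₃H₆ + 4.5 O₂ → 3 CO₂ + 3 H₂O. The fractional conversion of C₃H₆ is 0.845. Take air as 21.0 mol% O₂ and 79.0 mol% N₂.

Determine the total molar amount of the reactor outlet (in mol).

5770 mol

Stoichiometric O₂ = 4.5 × 154 = 693 mol; O₂ fed = 693 × 1.682 = 1166 mol.
N₂ fed = 1166 × 79/21 = 4385 mol.
Fuel reacted = 0.845 × 154 → ξ = 130.1 mol.
Outlet (n = n₀ + ν ξ):
  C₃H₆: 154 − 1(130.1) = 23.87
  O₂: 1166 − 4.5(130.1) = 580
  N₂: 4385 (inert)
  CO₂: 0 + 3(130.1) = 390.4
  H₂O: 0 + 3(130.1) = 390.4
Total out = 23.87 + 580 + 4385 + 390.4 + 390.4 = 5770 mol.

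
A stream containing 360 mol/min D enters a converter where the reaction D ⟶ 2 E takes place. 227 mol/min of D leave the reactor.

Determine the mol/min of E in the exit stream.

266 mol/min

For D: n = n₀ − 1ξ → 227 = 360 − 1ξ, giving ξ = 133 mol/min.
Outlet amounts (n = n₀ + ν ξ):
  D: 360 − 1(133) = 227
  E: 0 + 2(133) = 266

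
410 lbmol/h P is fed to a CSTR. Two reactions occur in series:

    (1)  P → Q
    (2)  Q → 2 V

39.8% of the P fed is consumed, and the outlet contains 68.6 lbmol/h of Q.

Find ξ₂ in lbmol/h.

ξ₂ = 94.6 lbmol/h

Conversion of P: P consumed = 1ξ₁ = 0.398 × 410 → ξ₁ = 163.2 lbmol/h.
Q balance: n_Q = 0 + 1ξ₁ − 1ξ₂ = 68.6 → ξ₂ = (1·163.2 − 68.6)/1 = 94.58 lbmol/h.
Outlet amounts (n = n₀ + Σ ν·ξ):
  P: 410 − 1(163.2) = 246.8
  Q: 0 + 1(163.2) − 1(94.58) = 68.6
  V: 0 + 2(94.58) = 189.2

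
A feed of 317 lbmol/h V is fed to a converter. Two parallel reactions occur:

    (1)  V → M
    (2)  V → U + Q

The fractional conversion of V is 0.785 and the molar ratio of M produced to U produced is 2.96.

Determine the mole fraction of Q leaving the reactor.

Conversion of V: V consumed = 0.785 × 317 = 248.8 lbmol/h = 1ξ₁ + 1ξ₂.
Selectivity: 1ξ₁ / (1ξ₂) = 2.96 → ξ₁ = 2.96 ξ₂.
Substitute: (1·2.96 + 1) ξ₂ = 248.8 → ξ₂ = 62.84 lbmol/h, ξ₁ = 186 lbmol/h.
Outlet amounts (n = n₀ + Σ ν·ξ):
  V: 317 − 1(186) − 1(62.84) = 68.16
  M: 0 + 1(186) = 186
  U: 0 + 1(62.84) = 62.84
  Q: 0 + 1(62.84) = 62.84
Total out = 379.8 lbmol/h; y_Q = 62.84 / 379.8 = 0.1654.

0.165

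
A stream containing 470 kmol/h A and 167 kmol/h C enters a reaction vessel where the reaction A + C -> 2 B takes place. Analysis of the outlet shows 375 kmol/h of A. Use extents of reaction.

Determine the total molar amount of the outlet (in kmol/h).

637 kmol/h

For A: n = n₀ − 1ξ → 375 = 470 − 1ξ, giving ξ = 95 kmol/h.
Outlet amounts (n = n₀ + ν ξ):
  A: 470 − 1(95) = 375
  C: 167 − 1(95) = 72
  B: 0 + 2(95) = 190
Total out = 375 + 72 + 190 = 637 kmol/h.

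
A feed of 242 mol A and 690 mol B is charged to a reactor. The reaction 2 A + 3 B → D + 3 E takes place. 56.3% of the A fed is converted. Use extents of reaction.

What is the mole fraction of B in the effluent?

A reacted = 0.563 × 242 = 136.2 mol; ν_A = −2, so ξ = 136.2/2 = 68.12 mol.
Outlet amounts (n = n₀ + ν ξ):
  A: 242 − 2(68.12) = 105.8
  B: 690 − 3(68.12) = 485.6
  D: 0 + 1(68.12) = 68.12
  E: 0 + 3(68.12) = 204.4
Total out = 863.9 mol; y_B = 485.6 / 863.9 = 0.5622.

0.562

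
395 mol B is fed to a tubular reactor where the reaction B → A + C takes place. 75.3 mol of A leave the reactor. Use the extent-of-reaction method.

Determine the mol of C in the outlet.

75.3 mol

For A: n = n₀ + 1ξ → 75.3 = 0 + 1ξ, giving ξ = 75.3 mol.
Outlet amounts (n = n₀ + ν ξ):
  B: 395 − 1(75.3) = 319.7
  A: 0 + 1(75.3) = 75.3
  C: 0 + 1(75.3) = 75.3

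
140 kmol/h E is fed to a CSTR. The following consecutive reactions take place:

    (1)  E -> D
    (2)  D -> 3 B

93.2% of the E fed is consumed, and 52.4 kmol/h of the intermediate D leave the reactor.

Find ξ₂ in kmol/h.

ξ₂ = 78.1 kmol/h

Conversion of E: E consumed = 1ξ₁ = 0.932 × 140 → ξ₁ = 130.5 kmol/h.
D balance: n_D = 0 + 1ξ₁ − 1ξ₂ = 52.4 → ξ₂ = (1·130.5 − 52.4)/1 = 78.08 kmol/h.
Outlet amounts (n = n₀ + Σ ν·ξ):
  E: 140 − 1(130.5) = 9.52
  D: 0 + 1(130.5) − 1(78.08) = 52.4
  B: 0 + 3(78.08) = 234.2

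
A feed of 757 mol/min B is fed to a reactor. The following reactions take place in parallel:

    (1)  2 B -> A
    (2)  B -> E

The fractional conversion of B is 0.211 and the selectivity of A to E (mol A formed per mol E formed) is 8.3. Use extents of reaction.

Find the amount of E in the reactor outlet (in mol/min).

9.08 mol/min

Conversion of B: B consumed = 0.211 × 757 = 159.7 mol/min = 2ξ₁ + 1ξ₂.
Selectivity: 1ξ₁ / (1ξ₂) = 8.3 → ξ₁ = 8.3 ξ₂.
Substitute: (2·8.3 + 1) ξ₂ = 159.7 → ξ₂ = 9.075 mol/min, ξ₁ = 75.33 mol/min.
Outlet amounts (n = n₀ + Σ ν·ξ):
  B: 757 − 2(75.33) − 1(9.075) = 597.3
  A: 0 + 1(75.33) = 75.33
  E: 0 + 1(9.075) = 9.075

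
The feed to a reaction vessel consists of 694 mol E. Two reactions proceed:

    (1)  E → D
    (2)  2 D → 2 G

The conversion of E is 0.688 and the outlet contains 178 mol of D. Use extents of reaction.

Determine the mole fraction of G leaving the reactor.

0.432

Conversion of E: E consumed = 1ξ₁ = 0.688 × 694 → ξ₁ = 477.5 mol.
D balance: n_D = 0 + 1ξ₁ − 2ξ₂ = 178 → ξ₂ = (1·477.5 − 178)/2 = 149.7 mol.
Outlet amounts (n = n₀ + Σ ν·ξ):
  E: 694 − 1(477.5) = 216.5
  D: 0 + 1(477.5) − 2(149.7) = 178
  G: 0 + 2(149.7) = 299.5
Total out = 694 mol; y_G = 299.5 / 694 = 0.4315.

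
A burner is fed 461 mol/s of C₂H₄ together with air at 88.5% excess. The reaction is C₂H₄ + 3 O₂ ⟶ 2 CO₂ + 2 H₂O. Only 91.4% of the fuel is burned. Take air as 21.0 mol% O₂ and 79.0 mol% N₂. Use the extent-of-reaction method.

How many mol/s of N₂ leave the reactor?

9810 mol/s

Stoichiometric O₂ = 3 × 461 = 1383 mol/s; O₂ fed = 1383 × 1.885 = 2607 mol/s.
N₂ fed = 2607 × 79/21 = 9807 mol/s.
Fuel reacted = 0.914 × 461 → ξ = 421.4 mol/s.
Outlet (n = n₀ + ν ξ):
  C₂H₄: 461 − 1(421.4) = 39.65
  O₂: 2607 − 3(421.4) = 1343
  N₂: 9807 (inert)
  CO₂: 0 + 2(421.4) = 842.7
  H₂O: 0 + 2(421.4) = 842.7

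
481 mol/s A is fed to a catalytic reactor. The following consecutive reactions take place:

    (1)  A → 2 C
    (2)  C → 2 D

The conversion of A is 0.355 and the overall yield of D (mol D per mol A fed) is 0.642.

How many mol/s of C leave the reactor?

187 mol/s

Conversion of A: A consumed = 1ξ₁ = 0.355 × 481 → ξ₁ = 170.8 mol/s.
Yield of D: 2ξ₂ / 481 = 0.642 → ξ₂ = 154.4 mol/s.
Outlet amounts (n = n₀ + Σ ν·ξ):
  A: 481 − 1(170.8) = 310.2
  C: 0 + 2(170.8) − 1(154.4) = 187.1
  D: 0 + 2(154.4) = 308.8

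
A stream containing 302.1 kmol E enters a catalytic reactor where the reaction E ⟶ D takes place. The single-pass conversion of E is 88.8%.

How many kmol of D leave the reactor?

268 kmol

E reacted = 0.888 × 302.1 = 268.3 kmol; ν_E = −1, so ξ = 268.3/1 = 268.3 kmol.
Outlet amounts (n = n₀ + ν ξ):
  E: 302.1 − 1(268.3) = 33.84
  D: 0 + 1(268.3) = 268.3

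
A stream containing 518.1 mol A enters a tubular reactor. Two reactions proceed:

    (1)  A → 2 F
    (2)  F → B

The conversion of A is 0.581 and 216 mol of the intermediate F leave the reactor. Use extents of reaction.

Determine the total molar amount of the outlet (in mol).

819 mol

Conversion of A: A consumed = 1ξ₁ = 0.581 × 518.1 → ξ₁ = 301 mol.
F balance: n_F = 0 + 2ξ₁ − 1ξ₂ = 216 → ξ₂ = (2·301 − 216)/1 = 386 mol.
Outlet amounts (n = n₀ + Σ ν·ξ):
  A: 518.1 − 1(301) = 217.1
  F: 0 + 2(301) − 1(386) = 216
  B: 0 + 1(386) = 386
Total out = 217.1 + 216 + 386 = 819.1 mol.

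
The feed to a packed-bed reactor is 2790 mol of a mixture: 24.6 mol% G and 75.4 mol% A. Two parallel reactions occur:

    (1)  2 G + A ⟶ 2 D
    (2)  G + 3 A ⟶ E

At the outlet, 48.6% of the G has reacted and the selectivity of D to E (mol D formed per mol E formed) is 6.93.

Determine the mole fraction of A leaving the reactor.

Conversion of G: G consumed = 0.486 × 686.3 = 333.6 mol = 2ξ₁ + 1ξ₂.
Selectivity: 2ξ₁ / (1ξ₂) = 6.93 → ξ₁ = 3.465 ξ₂.
Substitute: (2·3.465 + 1) ξ₂ = 333.6 → ξ₂ = 42.06 mol, ξ₁ = 145.7 mol.
Outlet amounts (n = n₀ + Σ ν·ξ):
  G: 686.3 − 2(145.7) − 1(42.06) = 352.8
  A: 2104 − 1(145.7) − 3(42.06) = 1832
  D: 0 + 2(145.7) = 291.5
  E: 0 + 1(42.06) = 42.06
Total out = 2518 mol; y_A = 1832 / 2518 = 0.7274.

0.727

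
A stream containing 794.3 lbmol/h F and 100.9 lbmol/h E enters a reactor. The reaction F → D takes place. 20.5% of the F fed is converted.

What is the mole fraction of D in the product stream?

F reacted = 0.205 × 794.3 = 162.8 lbmol/h; ν_F = −1, so ξ = 162.8/1 = 162.8 lbmol/h.
Outlet amounts (n = n₀ + ν ξ):
  F: 794.3 − 1(162.8) = 631.5
  D: 0 + 1(162.8) = 162.8
  E: 100.9 (inert)
Total out = 895.2 lbmol/h; y_D = 162.8 / 895.2 = 0.1819.

0.182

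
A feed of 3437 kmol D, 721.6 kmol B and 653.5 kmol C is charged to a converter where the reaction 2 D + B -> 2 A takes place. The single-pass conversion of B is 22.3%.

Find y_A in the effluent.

B reacted = 0.223 × 721.6 = 160.9 kmol; ν_B = −1, so ξ = 160.9/1 = 160.9 kmol.
Outlet amounts (n = n₀ + ν ξ):
  D: 3437 − 2(160.9) = 3115
  B: 721.6 − 1(160.9) = 560.7
  A: 0 + 2(160.9) = 321.8
  C: 653.5 (inert)
Total out = 4651 kmol; y_A = 321.8 / 4651 = 0.06919.

0.0692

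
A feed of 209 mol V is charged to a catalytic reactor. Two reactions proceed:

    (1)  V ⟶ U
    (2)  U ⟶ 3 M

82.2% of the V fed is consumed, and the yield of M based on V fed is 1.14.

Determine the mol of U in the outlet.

Conversion of V: V consumed = 1ξ₁ = 0.822 × 209 → ξ₁ = 171.8 mol.
Yield of M: 3ξ₂ / 209 = 1.14 → ξ₂ = 79.42 mol.
Outlet amounts (n = n₀ + Σ ν·ξ):
  V: 209 − 1(171.8) = 37.2
  U: 0 + 1(171.8) − 1(79.42) = 92.38
  M: 0 + 3(79.42) = 238.3

92.4 mol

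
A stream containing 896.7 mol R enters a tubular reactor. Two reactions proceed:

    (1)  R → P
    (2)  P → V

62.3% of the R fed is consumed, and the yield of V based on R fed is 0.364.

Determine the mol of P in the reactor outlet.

Conversion of R: R consumed = 1ξ₁ = 0.623 × 896.7 → ξ₁ = 558.6 mol.
Yield of V: 1ξ₂ / 896.7 = 0.364 → ξ₂ = 326.4 mol.
Outlet amounts (n = n₀ + Σ ν·ξ):
  R: 896.7 − 1(558.6) = 338.1
  P: 0 + 1(558.6) − 1(326.4) = 232.2
  V: 0 + 1(326.4) = 326.4

232 mol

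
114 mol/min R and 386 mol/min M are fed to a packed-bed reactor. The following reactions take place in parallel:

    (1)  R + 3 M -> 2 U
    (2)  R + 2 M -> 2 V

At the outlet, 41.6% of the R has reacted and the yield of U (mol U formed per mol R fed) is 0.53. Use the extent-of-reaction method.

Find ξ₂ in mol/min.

ξ₂ = 17.2 mol/min

Yield of U: 2ξ₁ / 114 = 0.53 → ξ₁ = 30.21 mol/min.
Conversion of R: 1ξ₁ + 1ξ₂ = 0.416 × 114 = 47.42 → ξ₂ = 17.21 mol/min.
Outlet amounts (n = n₀ + Σ ν·ξ):
  R: 114 − 1(30.21) − 1(17.21) = 66.58
  M: 386 − 3(30.21) − 2(17.21) = 260.9
  U: 0 + 2(30.21) = 60.42
  V: 0 + 2(17.21) = 34.43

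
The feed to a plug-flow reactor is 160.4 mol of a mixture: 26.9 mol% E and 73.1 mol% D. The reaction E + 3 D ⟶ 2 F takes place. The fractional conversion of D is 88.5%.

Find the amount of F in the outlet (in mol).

69.2 mol

D reacted = 0.885 × 117.3 = 103.8 mol; ν_D = −3, so ξ = 103.8/3 = 34.59 mol.
Outlet amounts (n = n₀ + ν ξ):
  E: 43.15 − 1(34.59) = 8.558
  D: 117.3 − 3(34.59) = 13.48
  F: 0 + 2(34.59) = 69.18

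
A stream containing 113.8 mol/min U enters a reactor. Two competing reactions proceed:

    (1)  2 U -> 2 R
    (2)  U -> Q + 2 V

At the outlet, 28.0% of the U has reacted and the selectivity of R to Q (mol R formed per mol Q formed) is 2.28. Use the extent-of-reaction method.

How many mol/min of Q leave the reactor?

9.71 mol/min

Conversion of U: U consumed = 0.28 × 113.8 = 31.86 mol/min = 2ξ₁ + 1ξ₂.
Selectivity: 2ξ₁ / (1ξ₂) = 2.28 → ξ₁ = 1.14 ξ₂.
Substitute: (2·1.14 + 1) ξ₂ = 31.86 → ξ₂ = 9.715 mol/min, ξ₁ = 11.07 mol/min.
Outlet amounts (n = n₀ + Σ ν·ξ):
  U: 113.8 − 2(11.07) − 1(9.715) = 81.94
  R: 0 + 2(11.07) = 22.15
  Q: 0 + 1(9.715) = 9.715
  V: 0 + 2(9.715) = 19.43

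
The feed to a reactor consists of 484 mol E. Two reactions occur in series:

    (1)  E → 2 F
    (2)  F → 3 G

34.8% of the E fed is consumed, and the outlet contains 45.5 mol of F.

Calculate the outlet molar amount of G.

Conversion of E: E consumed = 1ξ₁ = 0.348 × 484 → ξ₁ = 168.4 mol.
F balance: n_F = 0 + 2ξ₁ − 1ξ₂ = 45.5 → ξ₂ = (2·168.4 − 45.5)/1 = 291.4 mol.
Outlet amounts (n = n₀ + Σ ν·ξ):
  E: 484 − 1(168.4) = 315.6
  F: 0 + 2(168.4) − 1(291.4) = 45.5
  G: 0 + 3(291.4) = 874.1

874 mol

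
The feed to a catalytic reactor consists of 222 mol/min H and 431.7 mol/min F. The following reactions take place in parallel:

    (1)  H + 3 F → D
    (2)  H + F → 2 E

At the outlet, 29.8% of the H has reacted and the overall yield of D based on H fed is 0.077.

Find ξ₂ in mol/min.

ξ₂ = 49.1 mol/min

Yield of D: 1ξ₁ / 222 = 0.077 → ξ₁ = 17.09 mol/min.
Conversion of H: 1ξ₁ + 1ξ₂ = 0.298 × 222 = 66.16 → ξ₂ = 49.06 mol/min.
Outlet amounts (n = n₀ + Σ ν·ξ):
  H: 222 − 1(17.09) − 1(49.06) = 155.8
  F: 431.7 − 3(17.09) − 1(49.06) = 331.4
  D: 0 + 1(17.09) = 17.09
  E: 0 + 2(49.06) = 98.12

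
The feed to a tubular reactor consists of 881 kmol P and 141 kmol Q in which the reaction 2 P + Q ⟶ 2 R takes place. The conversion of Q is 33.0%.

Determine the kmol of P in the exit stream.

Q reacted = 0.33 × 141 = 46.53 kmol; ν_Q = −1, so ξ = 46.53/1 = 46.53 kmol.
Outlet amounts (n = n₀ + ν ξ):
  P: 881 − 2(46.53) = 787.9
  Q: 141 − 1(46.53) = 94.47
  R: 0 + 2(46.53) = 93.06

788 kmol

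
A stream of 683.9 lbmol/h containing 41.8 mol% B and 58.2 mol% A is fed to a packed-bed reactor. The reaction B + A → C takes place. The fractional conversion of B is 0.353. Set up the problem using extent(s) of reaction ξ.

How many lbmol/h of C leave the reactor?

101 lbmol/h

B reacted = 0.353 × 285.9 = 100.9 lbmol/h; ν_B = −1, so ξ = 100.9/1 = 100.9 lbmol/h.
Outlet amounts (n = n₀ + ν ξ):
  B: 285.9 − 1(100.9) = 185
  A: 398 − 1(100.9) = 297.1
  C: 0 + 1(100.9) = 100.9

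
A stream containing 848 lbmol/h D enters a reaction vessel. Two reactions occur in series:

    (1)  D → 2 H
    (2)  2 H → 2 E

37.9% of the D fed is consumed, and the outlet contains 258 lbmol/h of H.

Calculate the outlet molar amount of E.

Conversion of D: D consumed = 1ξ₁ = 0.379 × 848 → ξ₁ = 321.4 lbmol/h.
H balance: n_H = 0 + 2ξ₁ − 2ξ₂ = 258 → ξ₂ = (2·321.4 − 258)/2 = 192.4 lbmol/h.
Outlet amounts (n = n₀ + Σ ν·ξ):
  D: 848 − 1(321.4) = 526.6
  H: 0 + 2(321.4) − 2(192.4) = 258
  E: 0 + 2(192.4) = 384.8

385 lbmol/h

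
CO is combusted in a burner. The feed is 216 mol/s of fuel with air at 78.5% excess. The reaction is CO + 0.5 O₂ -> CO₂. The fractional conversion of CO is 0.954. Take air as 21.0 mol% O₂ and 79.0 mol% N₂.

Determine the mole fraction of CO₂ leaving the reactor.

Stoichiometric O₂ = 0.5 × 216 = 108 mol/s; O₂ fed = 108 × 1.785 = 192.8 mol/s.
N₂ fed = 192.8 × 79/21 = 725.2 mol/s.
Fuel reacted = 0.954 × 216 → ξ = 206.1 mol/s.
Outlet (n = n₀ + ν ξ):
  CO: 216 − 1(206.1) = 9.936
  O₂: 192.8 − 0.5(206.1) = 89.75
  N₂: 725.2 (inert)
  CO₂: 0 + 1(206.1) = 206.1
Total out = 1031 mol/s; y_CO₂ = 206.1 / 1031 = 0.1999.

0.2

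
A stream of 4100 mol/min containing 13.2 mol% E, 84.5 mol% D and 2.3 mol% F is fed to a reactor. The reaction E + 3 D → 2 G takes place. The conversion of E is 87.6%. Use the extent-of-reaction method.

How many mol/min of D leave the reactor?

2040 mol/min

E reacted = 0.876 × 541.2 = 474.1 mol/min; ν_E = −1, so ξ = 474.1/1 = 474.1 mol/min.
Outlet amounts (n = n₀ + ν ξ):
  E: 541.2 − 1(474.1) = 67.11
  D: 3464 − 3(474.1) = 2042
  G: 0 + 2(474.1) = 948.2
  F: 94.3 (inert)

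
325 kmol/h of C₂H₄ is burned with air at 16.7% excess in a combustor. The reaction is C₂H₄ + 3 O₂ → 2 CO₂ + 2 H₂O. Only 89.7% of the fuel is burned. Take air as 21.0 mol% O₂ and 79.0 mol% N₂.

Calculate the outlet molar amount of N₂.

4280 kmol/h

Stoichiometric O₂ = 3 × 325 = 975 kmol/h; O₂ fed = 975 × 1.167 = 1138 kmol/h.
N₂ fed = 1138 × 79/21 = 4280 kmol/h.
Fuel reacted = 0.897 × 325 → ξ = 291.5 kmol/h.
Outlet (n = n₀ + ν ξ):
  C₂H₄: 325 − 1(291.5) = 33.47
  O₂: 1138 − 3(291.5) = 263.2
  N₂: 4280 (inert)
  CO₂: 0 + 2(291.5) = 583.1
  H₂O: 0 + 2(291.5) = 583.1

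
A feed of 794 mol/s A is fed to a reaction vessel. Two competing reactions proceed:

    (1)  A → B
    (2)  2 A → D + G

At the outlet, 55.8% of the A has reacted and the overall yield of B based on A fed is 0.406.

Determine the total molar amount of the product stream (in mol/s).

794 mol/s

Yield of B: 1ξ₁ / 794 = 0.406 → ξ₁ = 322.4 mol/s.
Conversion of A: 1ξ₁ + 2ξ₂ = 0.558 × 794 = 443.1 → ξ₂ = 60.34 mol/s.
Outlet amounts (n = n₀ + Σ ν·ξ):
  A: 794 − 1(322.4) − 2(60.34) = 350.9
  B: 0 + 1(322.4) = 322.4
  D: 0 + 1(60.34) = 60.34
  G: 0 + 1(60.34) = 60.34
Total out = 350.9 + 322.4 + 60.34 + 60.34 = 794 mol/s.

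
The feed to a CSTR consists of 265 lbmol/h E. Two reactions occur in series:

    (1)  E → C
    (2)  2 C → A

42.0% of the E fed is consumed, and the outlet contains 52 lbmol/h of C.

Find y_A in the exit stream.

0.126

Conversion of E: E consumed = 1ξ₁ = 0.42 × 265 → ξ₁ = 111.3 lbmol/h.
C balance: n_C = 0 + 1ξ₁ − 2ξ₂ = 52 → ξ₂ = (1·111.3 − 52)/2 = 29.65 lbmol/h.
Outlet amounts (n = n₀ + Σ ν·ξ):
  E: 265 − 1(111.3) = 153.7
  C: 0 + 1(111.3) − 2(29.65) = 52
  A: 0 + 1(29.65) = 29.65
Total out = 235.3 lbmol/h; y_A = 29.65 / 235.3 = 0.126.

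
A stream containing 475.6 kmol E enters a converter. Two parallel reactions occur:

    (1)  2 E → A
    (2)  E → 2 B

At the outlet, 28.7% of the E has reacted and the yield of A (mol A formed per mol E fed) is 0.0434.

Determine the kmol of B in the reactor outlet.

190 kmol

Yield of A: 1ξ₁ / 475.6 = 0.0434 → ξ₁ = 20.64 kmol.
Conversion of E: 2ξ₁ + 1ξ₂ = 0.287 × 475.6 = 136.5 → ξ₂ = 95.22 kmol.
Outlet amounts (n = n₀ + Σ ν·ξ):
  E: 475.6 − 2(20.64) − 1(95.22) = 339.1
  A: 0 + 1(20.64) = 20.64
  B: 0 + 2(95.22) = 190.4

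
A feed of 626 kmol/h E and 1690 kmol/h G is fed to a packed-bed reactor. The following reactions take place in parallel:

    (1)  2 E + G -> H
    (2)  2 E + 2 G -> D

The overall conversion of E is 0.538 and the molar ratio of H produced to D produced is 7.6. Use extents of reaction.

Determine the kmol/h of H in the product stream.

Conversion of E: E consumed = 0.538 × 626 = 336.8 kmol/h = 2ξ₁ + 2ξ₂.
Selectivity: 1ξ₁ / (1ξ₂) = 7.6 → ξ₁ = 7.6 ξ₂.
Substitute: (2·7.6 + 2) ξ₂ = 336.8 → ξ₂ = 19.58 kmol/h, ξ₁ = 148.8 kmol/h.
Outlet amounts (n = n₀ + Σ ν·ξ):
  E: 626 − 2(148.8) − 2(19.58) = 289.2
  G: 1690 − 1(148.8) − 2(19.58) = 1502
  H: 0 + 1(148.8) = 148.8
  D: 0 + 1(19.58) = 19.58

149 kmol/h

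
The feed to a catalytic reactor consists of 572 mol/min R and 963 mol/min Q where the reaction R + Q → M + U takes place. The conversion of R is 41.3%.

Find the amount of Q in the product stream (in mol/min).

727 mol/min

R reacted = 0.413 × 572 = 236.2 mol/min; ν_R = −1, so ξ = 236.2/1 = 236.2 mol/min.
Outlet amounts (n = n₀ + ν ξ):
  R: 572 − 1(236.2) = 335.8
  Q: 963 − 1(236.2) = 726.8
  M: 0 + 1(236.2) = 236.2
  U: 0 + 1(236.2) = 236.2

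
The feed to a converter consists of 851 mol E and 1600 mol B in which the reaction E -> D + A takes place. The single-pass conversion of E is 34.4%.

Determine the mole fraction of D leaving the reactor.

0.107

E reacted = 0.344 × 851 = 292.7 mol; ν_E = −1, so ξ = 292.7/1 = 292.7 mol.
Outlet amounts (n = n₀ + ν ξ):
  E: 851 − 1(292.7) = 558.3
  D: 0 + 1(292.7) = 292.7
  A: 0 + 1(292.7) = 292.7
  B: 1600 (inert)
Total out = 2744 mol; y_D = 292.7 / 2744 = 0.1067.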